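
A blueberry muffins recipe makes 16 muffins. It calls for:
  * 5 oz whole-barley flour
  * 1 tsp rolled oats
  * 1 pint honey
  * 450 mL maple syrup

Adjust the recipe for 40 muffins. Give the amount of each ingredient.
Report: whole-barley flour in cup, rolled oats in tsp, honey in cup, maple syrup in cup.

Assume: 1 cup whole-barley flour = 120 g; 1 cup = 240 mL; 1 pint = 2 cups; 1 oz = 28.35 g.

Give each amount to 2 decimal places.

whole-barley flour: 2.95 cup; rolled oats: 2.50 tsp; honey: 5.00 cup; maple syrup: 4.69 cup

Scaling factor: 40/16 = 5/2 = 2.5.
whole-barley flour: 5 oz × 5/2 × 28.35 g/oz ÷ 120 g/cup ≈ 2.95 cup
rolled oats: 1 tsp × 5/2 = 2.50 tsp
honey: 1 pint × 5/2 × 2 cup/pint = 5.00 cup
maple syrup: 450 mL × 5/2 ÷ 240 mL/cup ≈ 4.69 cup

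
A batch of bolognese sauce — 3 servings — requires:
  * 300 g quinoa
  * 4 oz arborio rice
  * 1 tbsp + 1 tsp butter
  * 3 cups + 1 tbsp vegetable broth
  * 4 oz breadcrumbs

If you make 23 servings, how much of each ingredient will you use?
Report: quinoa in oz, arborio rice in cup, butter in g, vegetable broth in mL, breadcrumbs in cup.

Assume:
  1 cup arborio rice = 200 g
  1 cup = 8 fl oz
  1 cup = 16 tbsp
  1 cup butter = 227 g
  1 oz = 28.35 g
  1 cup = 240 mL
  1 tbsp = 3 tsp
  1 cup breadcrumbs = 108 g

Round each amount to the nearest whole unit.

Scaling factor: 23/3.
quinoa: 300 g × 23/3 ÷ 28.35 g/oz ≈ 81 oz
arborio rice: 4 oz × 23/3 × 28.35 g/oz ÷ 200 g/cup ≈ 4 cup
butter: (1 tbsp + 1 tsp = 4/3 tbsp) × 23/3 ÷ 16 tbsp/cup × 227 g/cup ≈ 145 g
vegetable broth: (3 cup + 1 tbsp = 3.0625 cup) × 23/3 × 240 mL/cup = 5635 mL
breadcrumbs: 4 oz × 23/3 × 28.35 g/oz ÷ 108 g/cup ≈ 8 cup

quinoa: 81 oz; arborio rice: 4 cup; butter: 145 g; vegetable broth: 5635 mL; breadcrumbs: 8 cup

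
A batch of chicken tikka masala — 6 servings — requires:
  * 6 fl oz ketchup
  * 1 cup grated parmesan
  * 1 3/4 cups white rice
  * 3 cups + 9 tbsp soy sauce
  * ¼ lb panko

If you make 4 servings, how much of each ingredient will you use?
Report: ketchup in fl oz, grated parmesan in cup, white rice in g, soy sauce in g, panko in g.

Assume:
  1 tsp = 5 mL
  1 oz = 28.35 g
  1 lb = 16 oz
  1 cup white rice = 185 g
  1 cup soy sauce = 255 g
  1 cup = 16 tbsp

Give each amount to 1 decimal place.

ketchup: 4.0 fl oz; grated parmesan: 0.7 cup; white rice: 215.8 g; soy sauce: 605.6 g; panko: 75.6 g

Scaling factor: 4/6 = 2/3.
ketchup: 6 fl oz × 2/3 = 4.0 fl oz
grated parmesan: 1 cup × 2/3 ≈ 0.7 cup
white rice: 1.75 cup × 2/3 × 185 g/cup ≈ 215.8 g
soy sauce: (3 cup + 9 tbsp = 3.5625 cup) × 2/3 × 255 g/cup ≈ 605.6 g
panko: 0.25 lb × 2/3 × 16 oz/lb × 28.35 g/oz = 75.6 g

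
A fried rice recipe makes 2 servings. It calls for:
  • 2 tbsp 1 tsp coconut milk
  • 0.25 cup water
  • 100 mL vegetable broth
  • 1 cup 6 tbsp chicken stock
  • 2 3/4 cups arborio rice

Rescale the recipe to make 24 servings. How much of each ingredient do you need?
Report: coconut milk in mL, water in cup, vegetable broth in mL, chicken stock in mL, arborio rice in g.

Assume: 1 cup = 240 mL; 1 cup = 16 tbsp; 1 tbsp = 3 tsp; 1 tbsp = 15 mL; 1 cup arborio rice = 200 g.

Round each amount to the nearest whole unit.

coconut milk: 420 mL; water: 3 cup; vegetable broth: 1200 mL; chicken stock: 3960 mL; arborio rice: 6600 g

Scaling factor: 24/2 = 12.
coconut milk: (2 tbsp + 1 tsp = 7/3 tbsp) × 12 × 15 mL/tbsp = 420 mL
water: 0.25 cup × 12 = 3 cup
vegetable broth: 100 mL × 12 = 1200 mL
chicken stock: (1 cup + 6 tbsp = 1.375 cup) × 12 × 240 mL/cup = 3960 mL
arborio rice: 2.75 cup × 12 × 200 g/cup = 6600 g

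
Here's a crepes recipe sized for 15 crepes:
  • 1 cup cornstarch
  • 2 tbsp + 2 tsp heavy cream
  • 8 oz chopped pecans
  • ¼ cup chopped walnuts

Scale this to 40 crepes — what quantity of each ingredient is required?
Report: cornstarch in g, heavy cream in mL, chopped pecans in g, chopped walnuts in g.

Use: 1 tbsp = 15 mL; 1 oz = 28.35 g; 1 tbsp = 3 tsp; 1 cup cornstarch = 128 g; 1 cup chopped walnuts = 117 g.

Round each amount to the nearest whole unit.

Scaling factor: 40/15 = 8/3.
cornstarch: 1 cup × 8/3 × 128 g/cup ≈ 341 g
heavy cream: (2 tbsp + 2 tsp = 8/3 tbsp) × 8/3 × 15 mL/tbsp ≈ 107 mL
chopped pecans: 8 oz × 8/3 × 28.35 g/oz ≈ 605 g
chopped walnuts: 0.25 cup × 8/3 × 117 g/cup = 78 g

cornstarch: 341 g; heavy cream: 107 mL; chopped pecans: 605 g; chopped walnuts: 78 g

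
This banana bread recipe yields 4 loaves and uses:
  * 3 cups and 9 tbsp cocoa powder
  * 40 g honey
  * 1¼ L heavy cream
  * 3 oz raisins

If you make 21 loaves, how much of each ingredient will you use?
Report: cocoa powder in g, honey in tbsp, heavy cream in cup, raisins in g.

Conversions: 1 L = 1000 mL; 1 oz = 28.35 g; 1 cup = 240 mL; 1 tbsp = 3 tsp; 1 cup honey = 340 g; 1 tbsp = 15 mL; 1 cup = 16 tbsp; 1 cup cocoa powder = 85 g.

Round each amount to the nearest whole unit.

cocoa powder: 1590 g; honey: 10 tbsp; heavy cream: 27 cup; raisins: 447 g

Scaling factor: 21/4 = 5.25.
cocoa powder: (3 cup + 9 tbsp = 3.5625 cup) × 21/4 × 85 g/cup ≈ 1590 g
honey: 40 g × 21/4 ÷ 340 g/cup × 16 tbsp/cup ≈ 10 tbsp
heavy cream: 1.25 L × 21/4 × 1000 mL/L ÷ 240 mL/cup ≈ 27 cup
raisins: 3 oz × 21/4 × 28.35 g/oz ≈ 447 g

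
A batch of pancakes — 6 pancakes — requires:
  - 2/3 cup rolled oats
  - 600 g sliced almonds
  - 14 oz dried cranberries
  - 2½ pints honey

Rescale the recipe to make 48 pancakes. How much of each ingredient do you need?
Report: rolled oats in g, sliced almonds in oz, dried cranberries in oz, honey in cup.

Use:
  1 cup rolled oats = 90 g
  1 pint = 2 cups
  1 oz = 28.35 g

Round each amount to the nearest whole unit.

Scaling factor: 48/6 = 8.
rolled oats: 2/3 cup × 8 × 90 g/cup = 480 g
sliced almonds: 600 g × 8 ÷ 28.35 g/oz ≈ 169 oz
dried cranberries: 14 oz × 8 = 112 oz
honey: 2.5 pint × 8 × 2 cup/pint = 40 cup

rolled oats: 480 g; sliced almonds: 169 oz; dried cranberries: 112 oz; honey: 40 cup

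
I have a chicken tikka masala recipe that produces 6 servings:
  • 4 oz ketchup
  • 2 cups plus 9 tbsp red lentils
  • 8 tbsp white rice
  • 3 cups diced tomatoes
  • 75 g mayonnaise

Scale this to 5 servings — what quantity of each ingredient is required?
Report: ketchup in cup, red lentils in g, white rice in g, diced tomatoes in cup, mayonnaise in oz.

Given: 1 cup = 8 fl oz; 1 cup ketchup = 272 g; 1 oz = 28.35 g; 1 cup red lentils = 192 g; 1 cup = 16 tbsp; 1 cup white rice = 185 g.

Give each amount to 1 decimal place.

ketchup: 0.3 cup; red lentils: 410.0 g; white rice: 77.1 g; diced tomatoes: 2.5 cup; mayonnaise: 2.2 oz

Scaling factor: 5/6.
ketchup: 4 oz × 5/6 × 28.35 g/oz ÷ 272 g/cup ≈ 0.3 cup
red lentils: (2 cup + 9 tbsp = 2.5625 cup) × 5/6 × 192 g/cup = 410.0 g
white rice: 8 tbsp × 5/6 ÷ 16 tbsp/cup × 185 g/cup ≈ 77.1 g
diced tomatoes: 3 cup × 5/6 = 2.5 cup
mayonnaise: 75 g × 5/6 ÷ 28.35 g/oz ≈ 2.2 oz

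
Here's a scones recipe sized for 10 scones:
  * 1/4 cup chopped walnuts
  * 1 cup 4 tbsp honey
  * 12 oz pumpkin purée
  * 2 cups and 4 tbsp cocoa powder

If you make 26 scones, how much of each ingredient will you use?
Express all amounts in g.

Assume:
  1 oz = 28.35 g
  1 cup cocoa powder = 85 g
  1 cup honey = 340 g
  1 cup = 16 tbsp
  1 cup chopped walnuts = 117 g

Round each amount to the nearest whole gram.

chopped walnuts: 76 g; honey: 1105 g; pumpkin purée: 885 g; cocoa powder: 497 g

Scaling factor: 26/10 = 13/5 = 2.6.
chopped walnuts: 0.25 cup × 13/5 × 117 g/cup ≈ 76 g
honey: (1 cup + 4 tbsp = 1.25 cup) × 13/5 × 340 g/cup = 1105 g
pumpkin purée: 12 oz × 13/5 × 28.35 g/oz ≈ 885 g
cocoa powder: (2 cup + 4 tbsp = 2.25 cup) × 13/5 × 85 g/cup ≈ 497 g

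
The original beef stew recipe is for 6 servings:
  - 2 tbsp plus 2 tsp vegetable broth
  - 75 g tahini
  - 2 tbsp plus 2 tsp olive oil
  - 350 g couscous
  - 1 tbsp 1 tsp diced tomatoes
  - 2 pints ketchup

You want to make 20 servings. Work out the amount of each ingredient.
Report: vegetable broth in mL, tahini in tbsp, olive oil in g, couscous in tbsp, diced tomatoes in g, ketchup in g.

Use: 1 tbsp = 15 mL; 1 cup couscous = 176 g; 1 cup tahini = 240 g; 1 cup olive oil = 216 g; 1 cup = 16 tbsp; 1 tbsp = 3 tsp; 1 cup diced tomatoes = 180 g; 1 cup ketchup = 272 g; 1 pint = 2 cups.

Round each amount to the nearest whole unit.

vegetable broth: 133 mL; tahini: 17 tbsp; olive oil: 120 g; couscous: 106 tbsp; diced tomatoes: 50 g; ketchup: 3627 g

Scaling factor: 20/6 = 10/3.
vegetable broth: (2 tbsp + 2 tsp = 8/3 tbsp) × 10/3 × 15 mL/tbsp ≈ 133 mL
tahini: 75 g × 10/3 ÷ 240 g/cup × 16 tbsp/cup ≈ 17 tbsp
olive oil: (2 tbsp + 2 tsp = 8/3 tbsp) × 10/3 ÷ 16 tbsp/cup × 216 g/cup = 120 g
couscous: 350 g × 10/3 ÷ 176 g/cup × 16 tbsp/cup ≈ 106 tbsp
diced tomatoes: (1 tbsp + 1 tsp = 4/3 tbsp) × 10/3 ÷ 16 tbsp/cup × 180 g/cup = 50 g
ketchup: 2 pint × 10/3 × 2 cup/pint × 272 g/cup ≈ 3627 g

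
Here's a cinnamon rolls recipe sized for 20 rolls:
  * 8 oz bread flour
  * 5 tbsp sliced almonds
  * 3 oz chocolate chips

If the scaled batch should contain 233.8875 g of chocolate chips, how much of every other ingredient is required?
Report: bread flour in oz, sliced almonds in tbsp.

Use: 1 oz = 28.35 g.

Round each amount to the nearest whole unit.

bread flour: 22 oz; sliced almonds: 14 tbsp

The original recipe has 85.05 g of chocolate chips, so the scaling factor is 233.8875 ÷ 85.05 = 11/4 = 2.75.
bread flour: 8 oz × 11/4 = 22 oz
sliced almonds: 5 tbsp × 11/4 ≈ 14 tbsp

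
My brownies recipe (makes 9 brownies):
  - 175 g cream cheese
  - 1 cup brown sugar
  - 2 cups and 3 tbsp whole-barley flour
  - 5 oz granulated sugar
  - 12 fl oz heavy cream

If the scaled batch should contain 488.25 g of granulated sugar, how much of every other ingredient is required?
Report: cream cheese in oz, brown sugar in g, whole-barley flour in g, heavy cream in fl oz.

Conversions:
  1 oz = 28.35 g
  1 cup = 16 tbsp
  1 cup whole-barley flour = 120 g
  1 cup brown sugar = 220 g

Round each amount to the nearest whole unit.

cream cheese: 21 oz; brown sugar: 758 g; whole-barley flour: 904 g; heavy cream: 41 fl oz

The original recipe has 141.75 g of granulated sugar, so the scaling factor is 488.25 ÷ 141.75 = 31/9.
cream cheese: 175 g × 31/9 ÷ 28.35 g/oz ≈ 21 oz
brown sugar: 1 cup × 31/9 × 220 g/cup ≈ 758 g
whole-barley flour: (2 cup + 3 tbsp = 2.1875 cup) × 31/9 × 120 g/cup ≈ 904 g
heavy cream: 12 fl oz × 31/9 ≈ 41 fl oz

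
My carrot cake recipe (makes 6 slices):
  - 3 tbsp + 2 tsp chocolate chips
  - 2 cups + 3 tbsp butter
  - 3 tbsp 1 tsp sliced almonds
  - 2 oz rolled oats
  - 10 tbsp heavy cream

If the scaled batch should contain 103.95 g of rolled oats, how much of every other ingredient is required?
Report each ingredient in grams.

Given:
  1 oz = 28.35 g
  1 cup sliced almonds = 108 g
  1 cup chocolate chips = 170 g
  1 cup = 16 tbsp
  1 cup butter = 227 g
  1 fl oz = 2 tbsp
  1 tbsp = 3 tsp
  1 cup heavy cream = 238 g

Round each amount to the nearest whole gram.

chocolate chips: 71 g; butter: 910 g; sliced almonds: 41 g; heavy cream: 273 g

The original recipe has 56.7 g of rolled oats, so the scaling factor is 103.95 ÷ 56.7 = 11/6.
chocolate chips: (3 tbsp + 2 tsp = 11/3 tbsp) × 11/6 ÷ 16 tbsp/cup × 170 g/cup ≈ 71 g
butter: (2 cup + 3 tbsp = 2.1875 cup) × 11/6 × 227 g/cup ≈ 910 g
sliced almonds: (3 tbsp + 1 tsp = 10/3 tbsp) × 11/6 ÷ 16 tbsp/cup × 108 g/cup ≈ 41 g
heavy cream: 10 tbsp × 11/6 ÷ 16 tbsp/cup × 238 g/cup ≈ 273 g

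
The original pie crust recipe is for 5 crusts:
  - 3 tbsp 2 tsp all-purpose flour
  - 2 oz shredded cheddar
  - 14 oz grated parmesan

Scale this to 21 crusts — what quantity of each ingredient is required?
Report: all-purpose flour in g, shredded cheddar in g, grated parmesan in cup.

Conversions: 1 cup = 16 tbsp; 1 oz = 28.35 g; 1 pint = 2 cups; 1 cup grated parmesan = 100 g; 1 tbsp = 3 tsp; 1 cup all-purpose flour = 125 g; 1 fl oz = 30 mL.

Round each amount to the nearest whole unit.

all-purpose flour: 120 g; shredded cheddar: 238 g; grated parmesan: 17 cup

Scaling factor: 21/5 = 4.2.
all-purpose flour: (3 tbsp + 2 tsp = 11/3 tbsp) × 21/5 ÷ 16 tbsp/cup × 125 g/cup ≈ 120 g
shredded cheddar: 2 oz × 21/5 × 28.35 g/oz ≈ 238 g
grated parmesan: 14 oz × 21/5 × 28.35 g/oz ÷ 100 g/cup ≈ 17 cup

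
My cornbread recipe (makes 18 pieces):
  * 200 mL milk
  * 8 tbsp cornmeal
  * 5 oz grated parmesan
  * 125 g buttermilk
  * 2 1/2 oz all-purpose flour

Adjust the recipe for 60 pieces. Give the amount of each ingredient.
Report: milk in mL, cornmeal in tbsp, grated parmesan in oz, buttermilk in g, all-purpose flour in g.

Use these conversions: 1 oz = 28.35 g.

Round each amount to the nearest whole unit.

Scaling factor: 60/18 = 10/3.
milk: 200 mL × 10/3 ≈ 667 mL
cornmeal: 8 tbsp × 10/3 ≈ 27 tbsp
grated parmesan: 5 oz × 10/3 ≈ 17 oz
buttermilk: 125 g × 10/3 ≈ 417 g
all-purpose flour: 2.5 oz × 10/3 × 28.35 g/oz ≈ 236 g

milk: 667 mL; cornmeal: 27 tbsp; grated parmesan: 17 oz; buttermilk: 417 g; all-purpose flour: 236 g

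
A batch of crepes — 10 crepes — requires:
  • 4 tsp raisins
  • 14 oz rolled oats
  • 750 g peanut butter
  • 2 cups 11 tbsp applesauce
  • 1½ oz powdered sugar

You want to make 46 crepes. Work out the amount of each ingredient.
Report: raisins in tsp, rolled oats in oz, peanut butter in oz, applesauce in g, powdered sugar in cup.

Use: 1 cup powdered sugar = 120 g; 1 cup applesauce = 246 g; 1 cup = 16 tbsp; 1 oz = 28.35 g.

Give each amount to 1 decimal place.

Scaling factor: 46/10 = 23/5 = 4.6.
raisins: 4 tsp × 23/5 = 18.4 tsp
rolled oats: 14 oz × 23/5 = 64.4 oz
peanut butter: 750 g × 23/5 ÷ 28.35 g/oz ≈ 121.7 oz
applesauce: (2 cup + 11 tbsp = 2.6875 cup) × 23/5 × 246 g/cup ≈ 3041.2 g
powdered sugar: 1.5 oz × 23/5 × 28.35 g/oz ÷ 120 g/cup ≈ 1.6 cup

raisins: 18.4 tsp; rolled oats: 64.4 oz; peanut butter: 121.7 oz; applesauce: 3041.2 g; powdered sugar: 1.6 cup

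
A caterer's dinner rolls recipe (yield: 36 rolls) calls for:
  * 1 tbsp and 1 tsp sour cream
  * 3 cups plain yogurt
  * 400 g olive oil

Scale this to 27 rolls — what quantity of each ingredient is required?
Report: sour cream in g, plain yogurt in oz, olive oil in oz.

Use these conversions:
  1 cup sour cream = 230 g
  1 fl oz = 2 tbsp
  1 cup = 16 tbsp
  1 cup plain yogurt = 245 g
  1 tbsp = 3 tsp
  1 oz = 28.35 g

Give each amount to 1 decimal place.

sour cream: 14.4 g; plain yogurt: 19.4 oz; olive oil: 10.6 oz

Scaling factor: 27/36 = 3/4 = 0.75.
sour cream: (1 tbsp + 1 tsp = 4/3 tbsp) × 3/4 ÷ 16 tbsp/cup × 230 g/cup ≈ 14.4 g
plain yogurt: 3 cup × 3/4 × 245 g/cup ÷ 28.35 g/oz ≈ 19.4 oz
olive oil: 400 g × 3/4 ÷ 28.35 g/oz ≈ 10.6 oz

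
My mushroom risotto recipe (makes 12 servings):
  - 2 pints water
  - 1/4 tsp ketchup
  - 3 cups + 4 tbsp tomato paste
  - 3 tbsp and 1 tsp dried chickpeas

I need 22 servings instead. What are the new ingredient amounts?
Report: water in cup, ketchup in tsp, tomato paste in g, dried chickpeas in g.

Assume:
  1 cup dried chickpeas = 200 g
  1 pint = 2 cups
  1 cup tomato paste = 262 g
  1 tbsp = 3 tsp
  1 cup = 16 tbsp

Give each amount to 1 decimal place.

Scaling factor: 22/12 = 11/6.
water: 2 pint × 11/6 × 2 cup/pint ≈ 7.3 cup
ketchup: 0.25 tsp × 11/6 ≈ 0.5 tsp
tomato paste: (3 cup + 4 tbsp = 3.25 cup) × 11/6 × 262 g/cup ≈ 1561.1 g
dried chickpeas: (3 tbsp + 1 tsp = 10/3 tbsp) × 11/6 ÷ 16 tbsp/cup × 200 g/cup ≈ 76.4 g

water: 7.3 cup; ketchup: 0.5 tsp; tomato paste: 1561.1 g; dried chickpeas: 76.4 g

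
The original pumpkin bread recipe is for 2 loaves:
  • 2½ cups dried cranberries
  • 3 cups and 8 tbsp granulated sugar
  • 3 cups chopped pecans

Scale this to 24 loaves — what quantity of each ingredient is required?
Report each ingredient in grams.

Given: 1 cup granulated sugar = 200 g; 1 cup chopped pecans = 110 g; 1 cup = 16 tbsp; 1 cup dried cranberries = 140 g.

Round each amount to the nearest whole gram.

dried cranberries: 4200 g; granulated sugar: 8400 g; chopped pecans: 3960 g

Scaling factor: 24/2 = 12.
dried cranberries: 2.5 cup × 12 × 140 g/cup = 4200 g
granulated sugar: (3 cup + 8 tbsp = 3.5 cup) × 12 × 200 g/cup = 8400 g
chopped pecans: 3 cup × 12 × 110 g/cup = 3960 g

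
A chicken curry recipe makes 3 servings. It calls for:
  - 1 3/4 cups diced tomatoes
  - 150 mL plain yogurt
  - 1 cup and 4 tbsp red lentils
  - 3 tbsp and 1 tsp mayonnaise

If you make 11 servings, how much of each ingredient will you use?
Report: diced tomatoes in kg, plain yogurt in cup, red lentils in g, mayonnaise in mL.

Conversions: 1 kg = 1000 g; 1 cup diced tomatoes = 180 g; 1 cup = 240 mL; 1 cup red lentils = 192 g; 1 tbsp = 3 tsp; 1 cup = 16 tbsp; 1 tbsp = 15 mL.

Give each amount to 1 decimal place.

Scaling factor: 11/3.
diced tomatoes: 1.75 cup × 11/3 × 180 g/cup ÷ 1000 g/kg ≈ 1.2 kg
plain yogurt: 150 mL × 11/3 ÷ 240 mL/cup ≈ 2.3 cup
red lentils: (1 cup + 4 tbsp = 1.25 cup) × 11/3 × 192 g/cup = 880.0 g
mayonnaise: (3 tbsp + 1 tsp = 10/3 tbsp) × 11/3 × 15 mL/tbsp ≈ 183.3 mL

diced tomatoes: 1.2 kg; plain yogurt: 2.3 cup; red lentils: 880.0 g; mayonnaise: 183.3 mL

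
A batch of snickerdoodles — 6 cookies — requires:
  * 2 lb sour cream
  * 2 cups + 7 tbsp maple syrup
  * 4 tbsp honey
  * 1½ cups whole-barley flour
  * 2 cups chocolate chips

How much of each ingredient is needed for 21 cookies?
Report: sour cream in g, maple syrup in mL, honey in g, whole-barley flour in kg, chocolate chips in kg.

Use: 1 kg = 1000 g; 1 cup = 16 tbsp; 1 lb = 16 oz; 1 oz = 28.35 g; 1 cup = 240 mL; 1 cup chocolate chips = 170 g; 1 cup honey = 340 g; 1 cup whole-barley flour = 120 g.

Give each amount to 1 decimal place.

sour cream: 3175.2 g; maple syrup: 2047.5 mL; honey: 297.5 g; whole-barley flour: 0.6 kg; chocolate chips: 1.2 kg

Scaling factor: 21/6 = 7/2 = 3.5.
sour cream: 2 lb × 7/2 × 16 oz/lb × 28.35 g/oz = 3175.2 g
maple syrup: (2 cup + 7 tbsp = 2.4375 cup) × 7/2 × 240 mL/cup = 2047.5 mL
honey: 4 tbsp × 7/2 ÷ 16 tbsp/cup × 340 g/cup = 297.5 g
whole-barley flour: 1.5 cup × 7/2 × 120 g/cup ÷ 1000 g/kg ≈ 0.6 kg
chocolate chips: 2 cup × 7/2 × 170 g/cup ÷ 1000 g/kg ≈ 1.2 kg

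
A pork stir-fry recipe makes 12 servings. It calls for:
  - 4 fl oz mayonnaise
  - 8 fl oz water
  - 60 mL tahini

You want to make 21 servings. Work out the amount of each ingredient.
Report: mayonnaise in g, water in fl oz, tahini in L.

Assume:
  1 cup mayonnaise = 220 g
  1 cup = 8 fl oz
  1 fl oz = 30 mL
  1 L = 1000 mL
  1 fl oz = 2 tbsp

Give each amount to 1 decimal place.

Scaling factor: 21/12 = 7/4 = 1.75.
mayonnaise: 4 fl oz × 7/4 ÷ 8 fl oz/cup × 220 g/cup = 192.5 g
water: 8 fl oz × 7/4 = 14.0 fl oz
tahini: 60 mL × 7/4 ÷ 1000 mL/L ≈ 0.1 L

mayonnaise: 192.5 g; water: 14.0 fl oz; tahini: 0.1 L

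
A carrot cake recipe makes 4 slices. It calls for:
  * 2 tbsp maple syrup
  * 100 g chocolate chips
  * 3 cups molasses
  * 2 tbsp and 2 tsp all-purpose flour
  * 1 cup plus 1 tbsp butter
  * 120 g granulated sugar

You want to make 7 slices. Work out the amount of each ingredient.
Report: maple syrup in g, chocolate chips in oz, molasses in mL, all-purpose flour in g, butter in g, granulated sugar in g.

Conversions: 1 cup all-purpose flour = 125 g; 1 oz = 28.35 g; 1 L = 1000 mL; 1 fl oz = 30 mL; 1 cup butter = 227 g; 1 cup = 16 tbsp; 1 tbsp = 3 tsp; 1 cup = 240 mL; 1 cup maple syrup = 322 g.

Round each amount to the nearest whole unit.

maple syrup: 70 g; chocolate chips: 6 oz; molasses: 1260 mL; all-purpose flour: 36 g; butter: 422 g; granulated sugar: 210 g

Scaling factor: 7/4 = 1.75.
maple syrup: 2 tbsp × 7/4 ÷ 16 tbsp/cup × 322 g/cup ≈ 70 g
chocolate chips: 100 g × 7/4 ÷ 28.35 g/oz ≈ 6 oz
molasses: 3 cup × 7/4 × 240 mL/cup = 1260 mL
all-purpose flour: (2 tbsp + 2 tsp = 8/3 tbsp) × 7/4 ÷ 16 tbsp/cup × 125 g/cup ≈ 36 g
butter: (1 cup + 1 tbsp = 1.0625 cup) × 7/4 × 227 g/cup ≈ 422 g
granulated sugar: 120 g × 7/4 = 210 g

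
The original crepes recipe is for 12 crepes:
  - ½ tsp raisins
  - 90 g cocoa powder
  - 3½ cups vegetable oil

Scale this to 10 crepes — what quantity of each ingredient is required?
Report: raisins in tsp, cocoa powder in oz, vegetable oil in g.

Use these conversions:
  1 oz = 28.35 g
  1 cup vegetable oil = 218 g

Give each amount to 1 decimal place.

raisins: 0.4 tsp; cocoa powder: 2.6 oz; vegetable oil: 635.8 g

Scaling factor: 10/12 = 5/6.
raisins: 0.5 tsp × 5/6 ≈ 0.4 tsp
cocoa powder: 90 g × 5/6 ÷ 28.35 g/oz ≈ 2.6 oz
vegetable oil: 3.5 cup × 5/6 × 218 g/cup ≈ 635.8 g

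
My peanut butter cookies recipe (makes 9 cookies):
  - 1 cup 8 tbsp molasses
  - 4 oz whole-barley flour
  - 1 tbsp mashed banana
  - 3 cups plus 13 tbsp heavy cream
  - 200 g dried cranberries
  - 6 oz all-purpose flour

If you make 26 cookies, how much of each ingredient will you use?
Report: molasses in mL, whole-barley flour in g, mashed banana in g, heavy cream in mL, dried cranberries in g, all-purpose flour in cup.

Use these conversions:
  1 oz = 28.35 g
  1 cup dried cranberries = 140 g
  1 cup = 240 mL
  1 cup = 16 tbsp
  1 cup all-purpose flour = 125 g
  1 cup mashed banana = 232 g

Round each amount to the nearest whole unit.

molasses: 1040 mL; whole-barley flour: 328 g; mashed banana: 42 g; heavy cream: 2643 mL; dried cranberries: 578 g; all-purpose flour: 4 cup

Scaling factor: 26/9.
molasses: (1 cup + 8 tbsp = 1.5 cup) × 26/9 × 240 mL/cup = 1040 mL
whole-barley flour: 4 oz × 26/9 × 28.35 g/oz ≈ 328 g
mashed banana: 1 tbsp × 26/9 ÷ 16 tbsp/cup × 232 g/cup ≈ 42 g
heavy cream: (3 cup + 13 tbsp = 3.8125 cup) × 26/9 × 240 mL/cup ≈ 2643 mL
dried cranberries: 200 g × 26/9 ≈ 578 g
all-purpose flour: 6 oz × 26/9 × 28.35 g/oz ÷ 125 g/cup ≈ 4 cup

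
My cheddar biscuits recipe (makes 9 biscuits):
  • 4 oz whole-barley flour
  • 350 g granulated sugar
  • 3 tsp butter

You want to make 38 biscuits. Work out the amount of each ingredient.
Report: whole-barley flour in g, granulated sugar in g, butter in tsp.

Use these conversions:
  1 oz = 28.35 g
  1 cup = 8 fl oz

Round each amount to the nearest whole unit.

Scaling factor: 38/9.
whole-barley flour: 4 oz × 38/9 × 28.35 g/oz ≈ 479 g
granulated sugar: 350 g × 38/9 ≈ 1478 g
butter: 3 tsp × 38/9 ≈ 13 tsp

whole-barley flour: 479 g; granulated sugar: 1478 g; butter: 13 tsp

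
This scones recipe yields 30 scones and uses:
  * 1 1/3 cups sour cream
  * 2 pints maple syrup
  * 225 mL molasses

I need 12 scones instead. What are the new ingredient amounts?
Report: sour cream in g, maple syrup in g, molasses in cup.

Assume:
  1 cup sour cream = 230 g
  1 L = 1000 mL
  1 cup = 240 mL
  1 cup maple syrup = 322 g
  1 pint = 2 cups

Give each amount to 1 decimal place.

sour cream: 122.7 g; maple syrup: 515.2 g; molasses: 0.4 cup

Scaling factor: 12/30 = 2/5 = 0.4.
sour cream: 4/3 cup × 2/5 × 230 g/cup ≈ 122.7 g
maple syrup: 2 pint × 2/5 × 2 cup/pint × 322 g/cup = 515.2 g
molasses: 225 mL × 2/5 ÷ 240 mL/cup ≈ 0.4 cup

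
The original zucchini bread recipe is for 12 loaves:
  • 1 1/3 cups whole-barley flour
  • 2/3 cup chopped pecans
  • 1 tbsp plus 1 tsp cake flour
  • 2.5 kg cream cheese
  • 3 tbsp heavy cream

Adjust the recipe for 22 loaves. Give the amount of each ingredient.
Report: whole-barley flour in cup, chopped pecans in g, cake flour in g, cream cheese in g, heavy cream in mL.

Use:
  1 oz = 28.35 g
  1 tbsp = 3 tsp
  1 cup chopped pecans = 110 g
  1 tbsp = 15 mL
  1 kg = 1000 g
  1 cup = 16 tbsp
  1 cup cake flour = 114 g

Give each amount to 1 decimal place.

whole-barley flour: 2.4 cup; chopped pecans: 134.4 g; cake flour: 17.4 g; cream cheese: 4583.3 g; heavy cream: 82.5 mL

Scaling factor: 22/12 = 11/6.
whole-barley flour: 4/3 cup × 11/6 ≈ 2.4 cup
chopped pecans: 2/3 cup × 11/6 × 110 g/cup ≈ 134.4 g
cake flour: (1 tbsp + 1 tsp = 4/3 tbsp) × 11/6 ÷ 16 tbsp/cup × 114 g/cup ≈ 17.4 g
cream cheese: 2.5 kg × 11/6 × 1000 g/kg ≈ 4583.3 g
heavy cream: 3 tbsp × 11/6 × 15 mL/tbsp = 82.5 mL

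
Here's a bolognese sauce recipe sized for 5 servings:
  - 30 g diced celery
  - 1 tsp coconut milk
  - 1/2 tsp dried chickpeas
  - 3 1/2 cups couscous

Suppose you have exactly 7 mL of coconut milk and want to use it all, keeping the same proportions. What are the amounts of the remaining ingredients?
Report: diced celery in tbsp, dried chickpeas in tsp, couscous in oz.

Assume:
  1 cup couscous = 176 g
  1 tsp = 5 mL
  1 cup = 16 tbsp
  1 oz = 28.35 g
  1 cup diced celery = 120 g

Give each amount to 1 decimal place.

diced celery: 5.6 tbsp; dried chickpeas: 0.7 tsp; couscous: 30.4 oz

The original recipe has 5 mL of coconut milk, so the scaling factor is 7 ÷ 5 = 7/5 = 1.4.
diced celery: 30 g × 7/5 ÷ 120 g/cup × 16 tbsp/cup = 5.6 tbsp
dried chickpeas: 0.5 tsp × 7/5 = 0.7 tsp
couscous: 3.5 cup × 7/5 × 176 g/cup ÷ 28.35 g/oz ≈ 30.4 oz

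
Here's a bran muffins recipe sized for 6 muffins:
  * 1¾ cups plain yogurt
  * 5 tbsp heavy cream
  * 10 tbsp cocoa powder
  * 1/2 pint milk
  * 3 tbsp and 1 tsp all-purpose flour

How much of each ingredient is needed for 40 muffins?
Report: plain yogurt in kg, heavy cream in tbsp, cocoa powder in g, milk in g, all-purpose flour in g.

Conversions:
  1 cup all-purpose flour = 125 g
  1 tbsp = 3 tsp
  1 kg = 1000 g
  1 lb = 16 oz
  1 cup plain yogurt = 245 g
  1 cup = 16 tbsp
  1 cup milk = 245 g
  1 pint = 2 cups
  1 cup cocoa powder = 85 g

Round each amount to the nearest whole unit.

plain yogurt: 3 kg; heavy cream: 33 tbsp; cocoa powder: 354 g; milk: 1633 g; all-purpose flour: 174 g

Scaling factor: 40/6 = 20/3.
plain yogurt: 1.75 cup × 20/3 × 245 g/cup ÷ 1000 g/kg ≈ 3 kg
heavy cream: 5 tbsp × 20/3 ≈ 33 tbsp
cocoa powder: 10 tbsp × 20/3 ÷ 16 tbsp/cup × 85 g/cup ≈ 354 g
milk: 0.5 pint × 20/3 × 2 cup/pint × 245 g/cup ≈ 1633 g
all-purpose flour: (3 tbsp + 1 tsp = 10/3 tbsp) × 20/3 ÷ 16 tbsp/cup × 125 g/cup ≈ 174 g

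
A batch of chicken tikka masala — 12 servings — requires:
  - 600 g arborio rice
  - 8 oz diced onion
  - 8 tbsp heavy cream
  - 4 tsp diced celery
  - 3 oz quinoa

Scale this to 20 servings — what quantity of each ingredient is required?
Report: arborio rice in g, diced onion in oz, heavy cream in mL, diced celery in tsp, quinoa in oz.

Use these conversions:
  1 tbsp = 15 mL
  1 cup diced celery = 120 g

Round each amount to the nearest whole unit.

Scaling factor: 20/12 = 5/3.
arborio rice: 600 g × 5/3 = 1000 g
diced onion: 8 oz × 5/3 ≈ 13 oz
heavy cream: 8 tbsp × 5/3 × 15 mL/tbsp = 200 mL
diced celery: 4 tsp × 5/3 ≈ 7 tsp
quinoa: 3 oz × 5/3 = 5 oz

arborio rice: 1000 g; diced onion: 13 oz; heavy cream: 200 mL; diced celery: 7 tsp; quinoa: 5 oz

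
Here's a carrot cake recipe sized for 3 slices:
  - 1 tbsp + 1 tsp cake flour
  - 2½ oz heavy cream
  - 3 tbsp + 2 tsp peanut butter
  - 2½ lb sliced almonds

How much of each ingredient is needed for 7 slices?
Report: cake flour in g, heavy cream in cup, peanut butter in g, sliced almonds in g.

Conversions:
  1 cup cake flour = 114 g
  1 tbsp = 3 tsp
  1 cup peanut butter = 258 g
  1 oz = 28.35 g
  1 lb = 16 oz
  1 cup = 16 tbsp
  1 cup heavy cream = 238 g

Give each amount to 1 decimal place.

cake flour: 22.2 g; heavy cream: 0.7 cup; peanut butter: 138.0 g; sliced almonds: 2646.0 g

Scaling factor: 7/3.
cake flour: (1 tbsp + 1 tsp = 4/3 tbsp) × 7/3 ÷ 16 tbsp/cup × 114 g/cup ≈ 22.2 g
heavy cream: 2.5 oz × 7/3 × 28.35 g/oz ÷ 238 g/cup ≈ 0.7 cup
peanut butter: (3 tbsp + 2 tsp = 11/3 tbsp) × 7/3 ÷ 16 tbsp/cup × 258 g/cup ≈ 138.0 g
sliced almonds: 2.5 lb × 7/3 × 16 oz/lb × 28.35 g/oz = 2646.0 g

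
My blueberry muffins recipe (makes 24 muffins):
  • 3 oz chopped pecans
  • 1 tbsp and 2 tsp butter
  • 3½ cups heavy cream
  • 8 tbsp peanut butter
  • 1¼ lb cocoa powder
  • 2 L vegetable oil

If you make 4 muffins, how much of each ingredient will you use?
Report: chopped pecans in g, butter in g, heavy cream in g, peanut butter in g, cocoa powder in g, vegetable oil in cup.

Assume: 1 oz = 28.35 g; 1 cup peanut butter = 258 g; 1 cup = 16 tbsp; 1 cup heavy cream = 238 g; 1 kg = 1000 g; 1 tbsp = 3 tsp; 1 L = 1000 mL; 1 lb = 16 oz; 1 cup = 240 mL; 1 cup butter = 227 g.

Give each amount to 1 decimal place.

chopped pecans: 14.2 g; butter: 3.9 g; heavy cream: 138.8 g; peanut butter: 21.5 g; cocoa powder: 94.5 g; vegetable oil: 1.4 cup

Scaling factor: 4/24 = 1/6.
chopped pecans: 3 oz × 1/6 × 28.35 g/oz ≈ 14.2 g
butter: (1 tbsp + 2 tsp = 5/3 tbsp) × 1/6 ÷ 16 tbsp/cup × 227 g/cup ≈ 3.9 g
heavy cream: 3.5 cup × 1/6 × 238 g/cup ≈ 138.8 g
peanut butter: 8 tbsp × 1/6 ÷ 16 tbsp/cup × 258 g/cup = 21.5 g
cocoa powder: 1.25 lb × 1/6 × 16 oz/lb × 28.35 g/oz = 94.5 g
vegetable oil: 2 L × 1/6 × 1000 mL/L ÷ 240 mL/cup ≈ 1.4 cup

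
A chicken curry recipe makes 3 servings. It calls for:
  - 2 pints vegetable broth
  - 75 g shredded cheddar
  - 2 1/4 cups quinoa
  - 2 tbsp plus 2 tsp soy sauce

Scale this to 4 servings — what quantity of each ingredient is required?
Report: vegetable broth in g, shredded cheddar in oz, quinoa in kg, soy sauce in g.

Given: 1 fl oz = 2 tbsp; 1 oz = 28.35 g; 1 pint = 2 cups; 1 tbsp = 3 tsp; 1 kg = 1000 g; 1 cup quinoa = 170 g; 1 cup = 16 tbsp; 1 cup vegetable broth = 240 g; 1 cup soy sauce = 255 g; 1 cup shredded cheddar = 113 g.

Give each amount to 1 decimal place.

vegetable broth: 1280.0 g; shredded cheddar: 3.5 oz; quinoa: 0.5 kg; soy sauce: 56.7 g

Scaling factor: 4/3.
vegetable broth: 2 pint × 4/3 × 2 cup/pint × 240 g/cup = 1280.0 g
shredded cheddar: 75 g × 4/3 ÷ 28.35 g/oz ≈ 3.5 oz
quinoa: 2.25 cup × 4/3 × 170 g/cup ÷ 1000 g/kg ≈ 0.5 kg
soy sauce: (2 tbsp + 2 tsp = 8/3 tbsp) × 4/3 ÷ 16 tbsp/cup × 255 g/cup ≈ 56.7 g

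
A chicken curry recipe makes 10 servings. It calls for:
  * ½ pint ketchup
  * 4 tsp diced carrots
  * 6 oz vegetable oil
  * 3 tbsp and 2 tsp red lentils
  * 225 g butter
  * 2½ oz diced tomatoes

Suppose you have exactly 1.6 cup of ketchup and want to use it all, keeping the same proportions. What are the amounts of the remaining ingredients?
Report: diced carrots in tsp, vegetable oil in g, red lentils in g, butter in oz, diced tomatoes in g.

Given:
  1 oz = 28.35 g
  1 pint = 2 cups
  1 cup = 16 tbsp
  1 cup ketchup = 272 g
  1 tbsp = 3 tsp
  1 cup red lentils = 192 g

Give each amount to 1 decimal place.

The original recipe has 1 cup of ketchup, so the scaling factor is 1.6 ÷ 1 = 8/5 = 1.6.
diced carrots: 4 tsp × 8/5 = 6.4 tsp
vegetable oil: 6 oz × 8/5 × 28.35 g/oz ≈ 272.2 g
red lentils: (3 tbsp + 2 tsp = 11/3 tbsp) × 8/5 ÷ 16 tbsp/cup × 192 g/cup = 70.4 g
butter: 225 g × 8/5 ÷ 28.35 g/oz ≈ 12.7 oz
diced tomatoes: 2.5 oz × 8/5 × 28.35 g/oz = 113.4 g

diced carrots: 6.4 tsp; vegetable oil: 272.2 g; red lentils: 70.4 g; butter: 12.7 oz; diced tomatoes: 113.4 g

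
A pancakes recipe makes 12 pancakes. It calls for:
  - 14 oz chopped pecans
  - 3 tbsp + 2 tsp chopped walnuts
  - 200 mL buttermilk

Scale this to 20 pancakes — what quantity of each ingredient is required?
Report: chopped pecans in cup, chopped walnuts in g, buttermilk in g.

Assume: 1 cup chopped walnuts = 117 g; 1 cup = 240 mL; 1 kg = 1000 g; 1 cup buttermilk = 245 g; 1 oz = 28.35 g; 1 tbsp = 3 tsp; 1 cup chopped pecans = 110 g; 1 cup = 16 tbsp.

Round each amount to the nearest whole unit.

chopped pecans: 6 cup; chopped walnuts: 45 g; buttermilk: 340 g

Scaling factor: 20/12 = 5/3.
chopped pecans: 14 oz × 5/3 × 28.35 g/oz ÷ 110 g/cup ≈ 6 cup
chopped walnuts: (3 tbsp + 2 tsp = 11/3 tbsp) × 5/3 ÷ 16 tbsp/cup × 117 g/cup ≈ 45 g
buttermilk: 200 mL × 5/3 ÷ 240 mL/cup × 245 g/cup ≈ 340 g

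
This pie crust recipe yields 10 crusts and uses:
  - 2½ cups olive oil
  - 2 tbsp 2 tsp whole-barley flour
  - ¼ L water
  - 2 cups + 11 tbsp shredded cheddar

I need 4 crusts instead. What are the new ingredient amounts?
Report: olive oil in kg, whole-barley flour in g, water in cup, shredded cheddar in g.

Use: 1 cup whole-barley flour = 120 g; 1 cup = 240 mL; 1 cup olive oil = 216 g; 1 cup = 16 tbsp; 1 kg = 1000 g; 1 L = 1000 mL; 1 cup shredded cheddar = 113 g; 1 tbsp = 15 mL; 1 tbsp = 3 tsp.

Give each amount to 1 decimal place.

olive oil: 0.2 kg; whole-barley flour: 8.0 g; water: 0.4 cup; shredded cheddar: 121.5 g

Scaling factor: 4/10 = 2/5 = 0.4.
olive oil: 2.5 cup × 2/5 × 216 g/cup ÷ 1000 g/kg ≈ 0.2 kg
whole-barley flour: (2 tbsp + 2 tsp = 8/3 tbsp) × 2/5 ÷ 16 tbsp/cup × 120 g/cup = 8.0 g
water: 0.25 L × 2/5 × 1000 mL/L ÷ 240 mL/cup ≈ 0.4 cup
shredded cheddar: (2 cup + 11 tbsp = 2.6875 cup) × 2/5 × 113 g/cup ≈ 121.5 g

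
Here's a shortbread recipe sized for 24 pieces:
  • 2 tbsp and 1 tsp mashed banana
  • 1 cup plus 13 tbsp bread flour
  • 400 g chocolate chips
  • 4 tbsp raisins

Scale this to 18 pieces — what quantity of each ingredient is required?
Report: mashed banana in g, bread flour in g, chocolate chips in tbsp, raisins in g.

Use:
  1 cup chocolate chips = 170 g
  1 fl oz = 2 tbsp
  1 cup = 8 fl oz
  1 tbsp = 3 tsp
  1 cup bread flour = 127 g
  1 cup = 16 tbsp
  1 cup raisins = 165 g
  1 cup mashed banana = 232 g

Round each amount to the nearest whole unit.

Scaling factor: 18/24 = 3/4 = 0.75.
mashed banana: (2 tbsp + 1 tsp = 7/3 tbsp) × 3/4 ÷ 16 tbsp/cup × 232 g/cup ≈ 25 g
bread flour: (1 cup + 13 tbsp = 1.8125 cup) × 3/4 × 127 g/cup ≈ 173 g
chocolate chips: 400 g × 3/4 ÷ 170 g/cup × 16 tbsp/cup ≈ 28 tbsp
raisins: 4 tbsp × 3/4 ÷ 16 tbsp/cup × 165 g/cup ≈ 31 g

mashed banana: 25 g; bread flour: 173 g; chocolate chips: 28 tbsp; raisins: 31 g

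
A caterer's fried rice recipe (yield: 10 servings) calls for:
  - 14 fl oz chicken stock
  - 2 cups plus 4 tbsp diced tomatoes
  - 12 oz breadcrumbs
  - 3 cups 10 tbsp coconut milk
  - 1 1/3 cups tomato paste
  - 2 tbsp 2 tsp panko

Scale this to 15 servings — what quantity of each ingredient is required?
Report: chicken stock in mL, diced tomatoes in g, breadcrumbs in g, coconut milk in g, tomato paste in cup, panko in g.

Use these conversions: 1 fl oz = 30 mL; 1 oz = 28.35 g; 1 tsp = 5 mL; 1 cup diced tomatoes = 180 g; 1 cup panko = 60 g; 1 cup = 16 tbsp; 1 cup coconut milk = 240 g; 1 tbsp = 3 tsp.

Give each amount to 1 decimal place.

Scaling factor: 15/10 = 3/2 = 1.5.
chicken stock: 14 fl oz × 3/2 × 30 mL/fl oz = 630.0 mL
diced tomatoes: (2 cup + 4 tbsp = 2.25 cup) × 3/2 × 180 g/cup = 607.5 g
breadcrumbs: 12 oz × 3/2 × 28.35 g/oz = 510.3 g
coconut milk: (3 cup + 10 tbsp = 3.625 cup) × 3/2 × 240 g/cup = 1305.0 g
tomato paste: 4/3 cup × 3/2 = 2.0 cup
panko: (2 tbsp + 2 tsp = 8/3 tbsp) × 3/2 ÷ 16 tbsp/cup × 60 g/cup = 15.0 g

chicken stock: 630.0 mL; diced tomatoes: 607.5 g; breadcrumbs: 510.3 g; coconut milk: 1305.0 g; tomato paste: 2.0 cup; panko: 15.0 g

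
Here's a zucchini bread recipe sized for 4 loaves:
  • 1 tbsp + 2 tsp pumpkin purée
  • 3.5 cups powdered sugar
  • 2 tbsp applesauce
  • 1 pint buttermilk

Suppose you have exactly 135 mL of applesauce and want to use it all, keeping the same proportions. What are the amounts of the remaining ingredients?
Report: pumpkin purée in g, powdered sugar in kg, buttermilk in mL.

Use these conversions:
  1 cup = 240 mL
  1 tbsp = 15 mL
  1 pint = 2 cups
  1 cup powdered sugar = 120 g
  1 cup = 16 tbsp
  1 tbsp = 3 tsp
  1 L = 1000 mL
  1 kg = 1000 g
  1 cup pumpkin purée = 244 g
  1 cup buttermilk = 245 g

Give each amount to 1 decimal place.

The original recipe has 30 mL of applesauce, so the scaling factor is 135 ÷ 30 = 9/2 = 4.5.
pumpkin purée: (1 tbsp + 2 tsp = 5/3 tbsp) × 9/2 ÷ 16 tbsp/cup × 244 g/cup ≈ 114.4 g
powdered sugar: 3.5 cup × 9/2 × 120 g/cup ÷ 1000 g/kg ≈ 1.9 kg
buttermilk: 1 pint × 9/2 × 2 cup/pint × 240 mL/cup = 2160.0 mL

pumpkin purée: 114.4 g; powdered sugar: 1.9 kg; buttermilk: 2160.0 mL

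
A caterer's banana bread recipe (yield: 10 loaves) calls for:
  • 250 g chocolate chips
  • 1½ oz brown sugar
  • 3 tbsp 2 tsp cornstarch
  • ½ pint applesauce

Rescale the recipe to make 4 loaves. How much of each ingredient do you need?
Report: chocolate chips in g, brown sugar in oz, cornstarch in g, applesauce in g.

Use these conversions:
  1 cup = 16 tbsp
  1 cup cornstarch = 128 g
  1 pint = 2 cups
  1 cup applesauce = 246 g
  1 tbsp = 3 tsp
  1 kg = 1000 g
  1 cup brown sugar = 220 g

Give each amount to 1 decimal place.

Scaling factor: 4/10 = 2/5 = 0.4.
chocolate chips: 250 g × 2/5 = 100.0 g
brown sugar: 1.5 oz × 2/5 = 0.6 oz
cornstarch: (3 tbsp + 2 tsp = 11/3 tbsp) × 2/5 ÷ 16 tbsp/cup × 128 g/cup ≈ 11.7 g
applesauce: 0.5 pint × 2/5 × 2 cup/pint × 246 g/cup = 98.4 g

chocolate chips: 100.0 g; brown sugar: 0.6 oz; cornstarch: 11.7 g; applesauce: 98.4 g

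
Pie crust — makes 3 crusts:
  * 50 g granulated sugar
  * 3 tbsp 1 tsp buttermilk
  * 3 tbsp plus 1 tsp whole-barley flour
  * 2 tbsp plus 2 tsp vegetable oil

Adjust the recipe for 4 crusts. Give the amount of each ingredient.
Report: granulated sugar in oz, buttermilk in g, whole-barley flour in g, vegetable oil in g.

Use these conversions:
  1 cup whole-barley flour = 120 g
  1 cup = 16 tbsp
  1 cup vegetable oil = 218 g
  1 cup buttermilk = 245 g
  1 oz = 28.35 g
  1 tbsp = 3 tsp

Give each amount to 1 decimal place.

granulated sugar: 2.4 oz; buttermilk: 68.1 g; whole-barley flour: 33.3 g; vegetable oil: 48.4 g

Scaling factor: 4/3.
granulated sugar: 50 g × 4/3 ÷ 28.35 g/oz ≈ 2.4 oz
buttermilk: (3 tbsp + 1 tsp = 10/3 tbsp) × 4/3 ÷ 16 tbsp/cup × 245 g/cup ≈ 68.1 g
whole-barley flour: (3 tbsp + 1 tsp = 10/3 tbsp) × 4/3 ÷ 16 tbsp/cup × 120 g/cup ≈ 33.3 g
vegetable oil: (2 tbsp + 2 tsp = 8/3 tbsp) × 4/3 ÷ 16 tbsp/cup × 218 g/cup ≈ 48.4 g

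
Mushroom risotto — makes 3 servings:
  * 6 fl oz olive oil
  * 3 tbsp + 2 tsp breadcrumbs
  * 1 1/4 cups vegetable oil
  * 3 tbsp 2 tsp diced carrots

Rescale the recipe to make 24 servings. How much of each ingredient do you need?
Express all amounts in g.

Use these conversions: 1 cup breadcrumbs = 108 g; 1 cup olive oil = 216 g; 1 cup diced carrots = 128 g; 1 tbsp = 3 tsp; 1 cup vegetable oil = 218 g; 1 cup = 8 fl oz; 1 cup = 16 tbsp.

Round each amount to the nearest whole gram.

Scaling factor: 24/3 = 8.
olive oil: 6 fl oz × 8 ÷ 8 fl oz/cup × 216 g/cup = 1296 g
breadcrumbs: (3 tbsp + 2 tsp = 11/3 tbsp) × 8 ÷ 16 tbsp/cup × 108 g/cup = 198 g
vegetable oil: 1.25 cup × 8 × 218 g/cup = 2180 g
diced carrots: (3 tbsp + 2 tsp = 11/3 tbsp) × 8 ÷ 16 tbsp/cup × 128 g/cup ≈ 235 g

olive oil: 1296 g; breadcrumbs: 198 g; vegetable oil: 2180 g; diced carrots: 235 g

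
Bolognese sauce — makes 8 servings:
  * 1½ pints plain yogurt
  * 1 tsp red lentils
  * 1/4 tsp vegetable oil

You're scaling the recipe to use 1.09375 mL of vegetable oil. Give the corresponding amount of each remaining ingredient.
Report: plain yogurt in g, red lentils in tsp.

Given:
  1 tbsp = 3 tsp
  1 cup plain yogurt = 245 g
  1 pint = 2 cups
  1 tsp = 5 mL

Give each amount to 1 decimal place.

The original recipe has 1.25 mL of vegetable oil, so the scaling factor is 1.09375 ÷ 1.25 = 7/8 = 0.875.
plain yogurt: 1.5 pint × 7/8 × 2 cup/pint × 245 g/cup ≈ 643.1 g
red lentils: 1 tsp × 7/8 ≈ 0.9 tsp

plain yogurt: 643.1 g; red lentils: 0.9 tsp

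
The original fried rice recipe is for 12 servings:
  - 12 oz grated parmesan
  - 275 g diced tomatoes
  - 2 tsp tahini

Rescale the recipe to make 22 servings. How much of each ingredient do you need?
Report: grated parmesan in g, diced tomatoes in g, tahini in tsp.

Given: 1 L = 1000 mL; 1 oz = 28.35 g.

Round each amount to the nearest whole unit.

grated parmesan: 624 g; diced tomatoes: 504 g; tahini: 4 tsp

Scaling factor: 22/12 = 11/6.
grated parmesan: 12 oz × 11/6 × 28.35 g/oz ≈ 624 g
diced tomatoes: 275 g × 11/6 ≈ 504 g
tahini: 2 tsp × 11/6 ≈ 4 tsp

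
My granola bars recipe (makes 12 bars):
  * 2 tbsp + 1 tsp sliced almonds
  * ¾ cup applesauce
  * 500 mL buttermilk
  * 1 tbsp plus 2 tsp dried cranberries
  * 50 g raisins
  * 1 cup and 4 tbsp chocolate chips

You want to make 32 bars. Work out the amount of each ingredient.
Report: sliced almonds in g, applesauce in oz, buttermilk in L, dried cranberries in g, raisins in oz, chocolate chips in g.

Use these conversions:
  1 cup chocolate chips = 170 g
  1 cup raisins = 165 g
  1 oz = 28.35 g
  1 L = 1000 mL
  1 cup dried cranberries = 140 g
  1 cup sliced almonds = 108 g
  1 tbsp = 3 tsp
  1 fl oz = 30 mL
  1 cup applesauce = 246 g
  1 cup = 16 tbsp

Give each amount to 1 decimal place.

Scaling factor: 32/12 = 8/3.
sliced almonds: (2 tbsp + 1 tsp = 7/3 tbsp) × 8/3 ÷ 16 tbsp/cup × 108 g/cup = 42.0 g
applesauce: 0.75 cup × 8/3 × 246 g/cup ÷ 28.35 g/oz ≈ 17.4 oz
buttermilk: 500 mL × 8/3 ÷ 1000 mL/L ≈ 1.3 L
dried cranberries: (1 tbsp + 2 tsp = 5/3 tbsp) × 8/3 ÷ 16 tbsp/cup × 140 g/cup ≈ 38.9 g
raisins: 50 g × 8/3 ÷ 28.35 g/oz ≈ 4.7 oz
chocolate chips: (1 cup + 4 tbsp = 1.25 cup) × 8/3 × 170 g/cup ≈ 566.7 g

sliced almonds: 42.0 g; applesauce: 17.4 oz; buttermilk: 1.3 L; dried cranberries: 38.9 g; raisins: 4.7 oz; chocolate chips: 566.7 g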